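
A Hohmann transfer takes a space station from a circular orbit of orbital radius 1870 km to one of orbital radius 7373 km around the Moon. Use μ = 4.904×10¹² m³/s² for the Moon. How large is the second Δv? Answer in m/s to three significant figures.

Δv ≈ 297 m/s

r₁ = 1870 km = 1.870×10⁶ m.
r₂ = 7373 km = 7.373×10⁶ m.
Transfer ellipse a_t = (r₁ + r₂)/2 = 4.622×10⁶ m.
At r₁: circular v_c1 = √(μ/r₁) = 1619 m/s; transfer-perilune v_p = √[μ(2/r₁ − 1/a_t)] = 2045 m/s.
At r₂: circular v_c2 = √(μ/r₂) = 815.6 m/s; transfer-apolune v_a = √[μ(2/r₂ − 1/a_t)] = 518.8 m/s.
Δv₂ = v_c2 − v_a = 296.8 m/s.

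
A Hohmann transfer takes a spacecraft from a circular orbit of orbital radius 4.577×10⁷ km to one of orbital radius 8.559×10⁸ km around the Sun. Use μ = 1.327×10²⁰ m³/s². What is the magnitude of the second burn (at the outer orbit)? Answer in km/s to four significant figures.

Δv ≈ 8.484 km/s

r₁ = 4.577×10⁷ km = 4.577×10¹⁰ m.
r₂ = 8.559×10⁸ km = 8.559×10¹¹ m.
Transfer ellipse a_t = (r₁ + r₂)/2 = 4.508×10¹¹ m.
At r₁: circular v_c1 = √(μ/r₁) = 53840 m/s; transfer-perihelion v_p = √[μ(2/r₁ − 1/a_t)] = 74190 m/s.
At r₂: circular v_c2 = √(μ/r₂) = 12450 m/s; transfer-aphelion v_a = √[μ(2/r₂ − 1/a_t)] = 3967 m/s.
Δv₂ = v_c2 − v_a = 8484 m/s.
= 8.484 km/s.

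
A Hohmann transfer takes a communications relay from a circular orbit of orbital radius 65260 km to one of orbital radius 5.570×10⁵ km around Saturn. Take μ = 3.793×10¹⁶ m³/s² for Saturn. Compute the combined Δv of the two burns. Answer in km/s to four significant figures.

r₁ = 65260 km = 6.526×10⁷ m.
r₂ = 5.570×10⁵ km = 5.570×10⁸ m.
Transfer ellipse a_t = (r₁ + r₂)/2 = 3.111×10⁸ m.
At r₁: circular v_c1 = √(μ/r₁) = 24110 m/s; transfer-perikrone v_p = √[μ(2/r₁ − 1/a_t)] = 32260 m/s.
Δv₁ = v_p − v_c1 = 8149 m/s.
At r₂: circular v_c2 = √(μ/r₂) = 8252 m/s; transfer-apokrone v_a = √[μ(2/r₂ − 1/a_t)] = 3779 m/s.
Δv₂ = v_c2 − v_a = 4473 m/s.
Total Δv = Δv₁ + Δv₂ = 12620 m/s = 12.62 km/s.

Δv_total ≈ 12.62 km/s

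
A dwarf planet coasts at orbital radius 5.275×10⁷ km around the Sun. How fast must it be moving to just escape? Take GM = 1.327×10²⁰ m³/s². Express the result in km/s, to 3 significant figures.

v_esc ≈ 70.9 km/s

r = 5.275×10⁷ km = 5.275×10¹⁰ m.
Escape speed v_esc = √(2μ/r) = √(2 × 1.327×10²⁰ / 5.275×10¹⁰) = √(5.031×10⁹) = 70930 m/s.
= 70.93 km/s.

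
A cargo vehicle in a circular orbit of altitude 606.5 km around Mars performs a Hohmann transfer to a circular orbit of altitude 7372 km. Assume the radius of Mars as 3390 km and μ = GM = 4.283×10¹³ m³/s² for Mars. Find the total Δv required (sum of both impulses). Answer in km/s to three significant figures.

Δv_total ≈ 1.21 km/s

r₁ = 3390 + 606.5 = 3996.5 km = 3.9965×10⁶ m.
r₂ = 3390 + 7372 = 10762 km = 1.0762×10⁷ m.
Transfer ellipse a_t = (r₁ + r₂)/2 = 7.379×10⁶ m.
At r₁: circular v_c1 = √(μ/r₁) = 3274 m/s; transfer-periapsis v_p = √[μ(2/r₁ − 1/a_t)] = 3953 m/s.
Δv₁ = v_p − v_c1 = 679.8 m/s.
At r₂: circular v_c2 = √(μ/r₂) = 1995 m/s; transfer-apoapsis v_a = √[μ(2/r₂ − 1/a_t)] = 1468 m/s.
Δv₂ = v_c2 − v_a = 526.8 m/s.
Total Δv = Δv₁ + Δv₂ = 1207 m/s = 1.207 km/s.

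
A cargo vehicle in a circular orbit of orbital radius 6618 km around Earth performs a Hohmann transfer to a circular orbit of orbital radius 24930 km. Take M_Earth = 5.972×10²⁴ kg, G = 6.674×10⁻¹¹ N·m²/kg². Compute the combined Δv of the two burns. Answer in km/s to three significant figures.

μ = GM = 6.674×10⁻¹¹ × 5.972×10²⁴ = 3.986×10¹⁴ m³/s².
r₁ = 6618 km = 6.618×10⁶ m.
r₂ = 24930 km = 2.493×10⁷ m.
Transfer ellipse a_t = (r₁ + r₂)/2 = 1.577×10⁷ m.
At r₁: circular v_c1 = √(μ/r₁) = 7760 m/s; transfer-perigee v_p = √[μ(2/r₁ − 1/a_t)] = 9756 m/s.
Δv₁ = v_p − v_c1 = 1996 m/s.
At r₂: circular v_c2 = √(μ/r₂) = 3998 m/s; transfer-apogee v_a = √[μ(2/r₂ − 1/a_t)] = 2590 m/s.
Δv₂ = v_c2 − v_a = 1409 m/s.
Total Δv = Δv₁ + Δv₂ = 3404 m/s = 3.404 km/s.

Δv_total ≈ 3.40 km/s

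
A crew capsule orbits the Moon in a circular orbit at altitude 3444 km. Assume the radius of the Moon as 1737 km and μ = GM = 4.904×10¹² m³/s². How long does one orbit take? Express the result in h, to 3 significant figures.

T ≈ 9.29 h

r = 1737 + 3444 = 5181.0 km = 5.1810×10⁶ m.
Kepler's third law: T = 2π√(r³/μ) = 2π√((5.181×10⁶)³ / 4.904×10¹²).
r³/μ = 2.836×10⁷ s², so T = 2π × 5.325×10³ = 3.346×10⁴ s.
Converting: 3.346×10⁴ s ÷ 3600 = 9.294 h.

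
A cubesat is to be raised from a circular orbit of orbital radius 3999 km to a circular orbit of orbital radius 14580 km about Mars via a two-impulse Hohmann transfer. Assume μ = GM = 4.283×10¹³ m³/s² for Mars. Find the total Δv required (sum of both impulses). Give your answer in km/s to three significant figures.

r₁ = 3999 km = 3.999×10⁶ m.
r₂ = 14580 km = 1.458×10⁷ m.
Transfer ellipse a_t = (r₁ + r₂)/2 = 9.290×10⁶ m.
At r₁: circular v_c1 = √(μ/r₁) = 3273 m/s; transfer-periapsis v_p = √[μ(2/r₁ − 1/a_t)] = 4100 m/s.
Δv₁ = v_p − v_c1 = 827.3 m/s.
At r₂: circular v_c2 = √(μ/r₂) = 1714 m/s; transfer-apoapsis v_a = √[μ(2/r₂ − 1/a_t)] = 1125 m/s.
Δv₂ = v_c2 − v_a = 589.4 m/s.
Total Δv = Δv₁ + Δv₂ = 1417 m/s = 1.417 km/s.

Δv_total ≈ 1.42 km/s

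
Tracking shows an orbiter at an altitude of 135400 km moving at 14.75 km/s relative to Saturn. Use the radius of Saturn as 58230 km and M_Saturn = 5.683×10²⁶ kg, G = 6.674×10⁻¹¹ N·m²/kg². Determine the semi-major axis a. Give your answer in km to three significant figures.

μ = GM = 6.674×10⁻¹¹ × 5.683×10²⁶ = 3.793×10¹⁶ m³/s².
r = 58230 + 135400 = 1.9363×10⁵ km = 1.936×10⁸ m.
Vis-viva rearranged: 1/a = 2/r − v²/μ = 1.033×10⁻⁸ − 5.736×10⁻⁹ = 4.593×10⁻⁹ m⁻¹.
a = 2.177×10⁸ m = 2.1773×10⁵ km.

a ≈ 2.18×10⁵ km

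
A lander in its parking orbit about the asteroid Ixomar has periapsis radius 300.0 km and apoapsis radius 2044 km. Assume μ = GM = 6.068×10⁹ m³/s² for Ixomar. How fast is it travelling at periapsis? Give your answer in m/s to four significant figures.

Semi-major axis a = (r_p + r_a)/2 = 1172.0 km = 1.172×10⁶ m.
Vis-viva: v² = μ(2/r − 1/a) = 6.068×10⁹ × (6.667×10⁻⁶ − 8.532×10⁻⁷) = 3.528×10⁴ m²/s².
v = 187.8 m/s.

v ≈ 187.8 m/s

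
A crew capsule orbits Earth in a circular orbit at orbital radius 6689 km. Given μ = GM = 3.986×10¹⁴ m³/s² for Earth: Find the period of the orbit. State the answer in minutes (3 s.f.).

r = 6689 km = 6.689×10⁶ m.
Kepler's third law: T = 2π√(r³/μ) = 2π√((6.689×10⁶)³ / 3.986×10¹⁴).
r³/μ = 7.508×10⁵ s², so T = 2π × 8.665×10² = 5.444×10³ s.
Converting: 5.444×10³ s ÷ 60.00 = 90.74 minutes.

T ≈ 90.7 minutes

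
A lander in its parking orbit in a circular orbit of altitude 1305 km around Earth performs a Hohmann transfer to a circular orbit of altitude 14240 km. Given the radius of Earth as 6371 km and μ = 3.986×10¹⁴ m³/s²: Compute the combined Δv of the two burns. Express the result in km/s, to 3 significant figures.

r₁ = 6371 + 1305 = 7676.0 km = 7.6760×10⁶ m.
r₂ = 6371 + 14240 = 20611 km = 2.0611×10⁷ m.
Transfer ellipse a_t = (r₁ + r₂)/2 = 1.414×10⁷ m.
At r₁: circular v_c1 = √(μ/r₁) = 7206 m/s; transfer-perigee v_p = √[μ(2/r₁ − 1/a_t)] = 8699 m/s.
Δv₁ = v_p − v_c1 = 1493 m/s.
At r₂: circular v_c2 = √(μ/r₂) = 4398 m/s; transfer-apogee v_a = √[μ(2/r₂ − 1/a_t)] = 3240 m/s.
Δv₂ = v_c2 − v_a = 1158 m/s.
Total Δv = Δv₁ + Δv₂ = 2651 m/s = 2.651 km/s.

Δv_total ≈ 2.65 km/s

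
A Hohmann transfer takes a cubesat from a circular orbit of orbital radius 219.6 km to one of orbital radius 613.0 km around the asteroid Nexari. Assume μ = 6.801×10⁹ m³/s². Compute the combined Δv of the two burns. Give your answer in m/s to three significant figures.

Δv_total ≈ 66.4 m/s

r₁ = 219.6 km = 2.196×10⁵ m.
r₂ = 613.0 km = 6.130×10⁵ m.
Transfer ellipse a_t = (r₁ + r₂)/2 = 4.163×10⁵ m.
At r₁: circular v_c1 = √(μ/r₁) = 176.0 m/s; transfer-periapsis v_p = √[μ(2/r₁ − 1/a_t)] = 213.5 m/s.
Δv₁ = v_p − v_c1 = 37.57 m/s.
At r₂: circular v_c2 = √(μ/r₂) = 105.3 m/s; transfer-apoapsis v_a = √[μ(2/r₂ − 1/a_t)] = 76.50 m/s.
Δv₂ = v_c2 − v_a = 28.83 m/s.
Total Δv = Δv₁ + Δv₂ = 66.40 m/s.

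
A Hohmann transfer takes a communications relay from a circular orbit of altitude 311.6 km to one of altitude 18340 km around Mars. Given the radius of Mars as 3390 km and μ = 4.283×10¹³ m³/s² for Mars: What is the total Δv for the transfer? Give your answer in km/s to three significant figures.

r₁ = 3390 + 311.6 = 3701.6 km = 3.7016×10⁶ m.
r₂ = 3390 + 18340 = 21730 km = 2.1730×10⁷ m.
Transfer ellipse a_t = (r₁ + r₂)/2 = 1.272×10⁷ m.
At r₁: circular v_c1 = √(μ/r₁) = 3402 m/s; transfer-periapsis v_p = √[μ(2/r₁ − 1/a_t)] = 4447 m/s.
Δv₁ = v_p − v_c1 = 1045 m/s.
At r₂: circular v_c2 = √(μ/r₂) = 1404 m/s; transfer-apoapsis v_a = √[μ(2/r₂ − 1/a_t)] = 757.5 m/s.
Δv₂ = v_c2 − v_a = 646.5 m/s.
Total Δv = Δv₁ + Δv₂ = 1692 m/s = 1.692 km/s.

Δv_total ≈ 1.69 km/s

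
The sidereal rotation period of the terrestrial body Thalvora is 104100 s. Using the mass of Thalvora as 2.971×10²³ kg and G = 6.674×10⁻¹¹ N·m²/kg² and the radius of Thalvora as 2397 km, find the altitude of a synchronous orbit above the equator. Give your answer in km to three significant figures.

h_sync ≈ 15200 km

μ = GM = 6.674×10⁻¹¹ × 2.971×10²³ = 1.983×10¹³ m³/s².
A synchronous orbit has period T, so by Kepler's third law a = (μT²/4π²)^(1/3).
μT²/4π² = 1.983×10¹³ × (1.041×10⁵)² / 39.48 = 5.443×10²¹ m³.
a = 1.759×10⁷ m = 17590 km.
Altitude h = a − R = 17590 − 2397 = 15193 km.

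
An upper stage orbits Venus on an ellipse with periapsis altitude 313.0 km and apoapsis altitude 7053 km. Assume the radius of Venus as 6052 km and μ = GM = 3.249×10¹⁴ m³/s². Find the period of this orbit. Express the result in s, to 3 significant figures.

T ≈ 10600 s

r_p = 6052 + 313.0 = 6365.0 km = 6.3650×10⁶ m.
r_a = 6052 + 7053 = 13105 km = 1.3105×10⁷ m.
Semi-major axis a = (r_p + r_a)/2 = (6365.0 + 13105)/2 = 9735.0 km = 9.735×10⁶ m.
By Kepler's third law T = 2π√(a³/μ) = 2π × 1.685×10³ = 1.059×10⁴ s.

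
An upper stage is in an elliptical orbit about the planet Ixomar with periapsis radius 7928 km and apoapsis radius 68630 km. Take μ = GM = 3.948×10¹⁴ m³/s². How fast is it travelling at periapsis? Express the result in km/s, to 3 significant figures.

Semi-major axis a = (r_p + r_a)/2 = 38279 km = 3.828×10⁷ m.
Vis-viva: v² = μ(2/r − 1/a) = 3.948×10¹⁴ × (2.523×10⁻⁷ − 2.612×10⁻⁸) = 8.928×10⁷ m²/s².
v = 9449 m/s = 9.449 km/s.

v ≈ 9.45 km/s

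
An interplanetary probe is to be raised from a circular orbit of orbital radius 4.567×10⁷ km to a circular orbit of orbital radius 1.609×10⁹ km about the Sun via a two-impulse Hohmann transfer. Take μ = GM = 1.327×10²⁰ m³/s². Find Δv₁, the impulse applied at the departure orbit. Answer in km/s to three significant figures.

r₁ = 4.567×10⁷ km = 4.567×10¹⁰ m.
r₂ = 1.609×10⁹ km = 1.609×10¹² m.
Transfer ellipse a_t = (r₁ + r₂)/2 = 8.273×10¹¹ m.
At r₁: circular v_c1 = √(μ/r₁) = 53900 m/s; transfer-perihelion v_p = √[μ(2/r₁ − 1/a_t)] = 75170 m/s.
Δv₁ = v_p − v_c1 = 21270 m/s.
= 21.27 km/s.

Δv ≈ 21.3 km/s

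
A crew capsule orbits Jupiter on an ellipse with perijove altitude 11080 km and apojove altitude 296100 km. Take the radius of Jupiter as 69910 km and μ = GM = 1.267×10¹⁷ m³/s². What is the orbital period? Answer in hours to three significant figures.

T ≈ 16.4 hours

r_p = 69910 + 11080 = 80990 km = 8.0990×10⁷ m.
r_a = 69910 + 296100 = 366010 km = 3.6601×10⁸ m.
Semi-major axis a = (r_p + r_a)/2 = (80990 + 3.6601×10⁵)/2 = 2.2350×10⁵ km = 2.235×10⁸ m.
By Kepler's third law T = 2π√(a³/μ) = 2π × 9.387×10³ = 5.898×10⁴ s.
= 16.38 hours.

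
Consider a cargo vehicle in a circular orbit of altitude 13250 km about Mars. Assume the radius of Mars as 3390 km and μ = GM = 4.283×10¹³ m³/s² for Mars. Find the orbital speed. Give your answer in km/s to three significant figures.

r = 3390 + 13250 = 16640 km = 1.6640×10⁷ m.
For a circular orbit v = √(μ/r) = √(4.283×10¹³ / 1.664×10⁷) = √(2.574×10⁶) = 1604 m/s.
That is 1.604 km/s.

v ≈ 1.60 km/s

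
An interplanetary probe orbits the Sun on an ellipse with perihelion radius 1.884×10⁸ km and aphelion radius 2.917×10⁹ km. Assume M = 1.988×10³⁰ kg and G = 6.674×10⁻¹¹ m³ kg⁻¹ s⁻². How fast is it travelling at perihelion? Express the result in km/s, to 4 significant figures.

v ≈ 36.37 km/s

μ = GM = 6.674×10⁻¹¹ × 1.988×10³⁰ = 1.327×10²⁰ m³/s².
Semi-major axis a = (r_p + r_a)/2 = 1.5527×10⁹ km = 1.553×10¹² m.
Vis-viva: v² = μ(2/r − 1/a) = 1.327×10²⁰ × (1.062×10⁻¹¹ − 6.440×10⁻¹³) = 1.323×10⁹ m²/s².
v = 36370 m/s = 36.37 km/s.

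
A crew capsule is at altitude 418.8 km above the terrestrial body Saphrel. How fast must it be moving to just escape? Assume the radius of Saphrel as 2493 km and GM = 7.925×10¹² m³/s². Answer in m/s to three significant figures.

v_esc ≈ 2330 m/s

r = 2493 + 418.8 = 2911.8 km = 2.9118×10⁶ m.
Escape speed v_esc = √(2μ/r) = √(2 × 7.925×10¹² / 2.912×10⁶) = √(5.443×10⁶) = 2333 m/s.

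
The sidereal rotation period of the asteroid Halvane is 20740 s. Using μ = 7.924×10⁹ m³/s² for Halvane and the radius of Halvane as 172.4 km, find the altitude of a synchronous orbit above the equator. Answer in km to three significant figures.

A synchronous orbit has period T, so by Kepler's third law a = (μT²/4π²)^(1/3).
μT²/4π² = 7.924×10⁹ × (2.074×10⁴)² / 39.48 = 8.634×10¹⁶ m³.
a = 4.420×10⁵ m = 441.98 km.
Altitude h = a − R = 441.98 − 172.4 = 269.58 km.

h_sync ≈ 270 km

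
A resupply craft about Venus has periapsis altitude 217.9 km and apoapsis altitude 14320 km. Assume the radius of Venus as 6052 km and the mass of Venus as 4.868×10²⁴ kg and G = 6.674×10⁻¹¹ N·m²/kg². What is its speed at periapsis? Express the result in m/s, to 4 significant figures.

v ≈ 8902 m/s

μ = GM = 6.674×10⁻¹¹ × 4.868×10²⁴ = 3.249×10¹⁴ m³/s².
r_p = 6052 + 217.9 = 6269.9 km = 6.2699×10⁶ m.
r_a = 6052 + 14320 = 20372 km = 2.0372×10⁷ m.
Semi-major axis a = (r_p + r_a)/2 = 13321 km = 1.332×10⁷ m.
Vis-viva: v² = μ(2/r − 1/a) = 3.249×10¹⁴ × (3.190×10⁻⁷ − 7.507×10⁻⁸) = 7.925×10⁷ m²/s².
v = 8902 m/s.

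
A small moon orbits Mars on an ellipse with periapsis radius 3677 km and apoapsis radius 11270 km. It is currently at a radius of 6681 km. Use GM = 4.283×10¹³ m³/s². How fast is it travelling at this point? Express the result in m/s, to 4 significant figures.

Semi-major axis a = (r_p + r_a)/2 = 7473.5 km = 7.474×10⁶ m.
Vis-viva: v² = μ(2/r − 1/a) = 4.283×10¹³ × (2.994×10⁻⁷ − 1.338×10⁻⁷) = 7.091×10⁶ m²/s².
v = 2663 m/s.

v ≈ 2663 m/s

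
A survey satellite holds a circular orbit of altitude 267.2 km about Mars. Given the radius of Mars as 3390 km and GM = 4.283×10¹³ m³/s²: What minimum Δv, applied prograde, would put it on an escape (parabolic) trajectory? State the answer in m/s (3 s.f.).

r = 3390 + 267.2 = 3657.2 km = 3.6572×10⁶ m.
Circular speed v_c = √(μ/r) = 3422 m/s.
Escape speed v_esc = √(2μ/r) = √2 × v_c = 4840 m/s.
Δv = v_esc − v_c = 1418 m/s.

Δv ≈ 1420 m/s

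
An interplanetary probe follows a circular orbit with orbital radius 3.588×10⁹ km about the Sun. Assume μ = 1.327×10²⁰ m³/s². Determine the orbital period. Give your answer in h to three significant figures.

r = 3.588×10⁹ km = 3.588×10¹² m.
Kepler's third law: T = 2π√(r³/μ) = 2π√((3.588×10¹²)³ / 1.327×10²⁰).
r³/μ = 3.481×10¹⁷ s², so T = 2π × 5.900×10⁸ = 3.707×10⁹ s.
Converting: 3.707×10⁹ s ÷ 3600 = 1.030×10⁶ h.

T ≈ 1030000 h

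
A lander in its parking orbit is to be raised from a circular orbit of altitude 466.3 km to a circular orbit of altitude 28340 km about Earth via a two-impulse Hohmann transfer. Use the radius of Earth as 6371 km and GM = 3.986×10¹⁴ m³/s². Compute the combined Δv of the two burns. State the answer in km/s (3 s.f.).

r₁ = 6371 + 466.3 = 6837.3 km = 6.8373×10⁶ m.
r₂ = 6371 + 28340 = 34711 km = 3.4711×10⁷ m.
Transfer ellipse a_t = (r₁ + r₂)/2 = 2.077×10⁷ m.
At r₁: circular v_c1 = √(μ/r₁) = 7635 m/s; transfer-perigee v_p = √[μ(2/r₁ − 1/a_t)] = 9870 m/s.
Δv₁ = v_p − v_c1 = 2234 m/s.
At r₂: circular v_c2 = √(μ/r₂) = 3389 m/s; transfer-apogee v_a = √[μ(2/r₂ − 1/a_t)] = 1944 m/s.
Δv₂ = v_c2 − v_a = 1445 m/s.
Total Δv = Δv₁ + Δv₂ = 3679 m/s = 3.679 km/s.

Δv_total ≈ 3.68 km/s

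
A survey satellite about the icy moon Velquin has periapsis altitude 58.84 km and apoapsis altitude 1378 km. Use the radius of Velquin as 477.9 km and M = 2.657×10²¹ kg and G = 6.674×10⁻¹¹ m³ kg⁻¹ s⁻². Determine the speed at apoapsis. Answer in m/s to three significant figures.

v ≈ 207 m/s

μ = GM = 6.674×10⁻¹¹ × 2.657×10²¹ = 1.773×10¹¹ m³/s².
r_p = 477.9 + 58.84 = 536.74 km = 5.3674×10⁵ m.
r_a = 477.9 + 1378 = 1855.9 km = 1.8559×10⁶ m.
Semi-major axis a = (r_p + r_a)/2 = 1196.3 km = 1.196×10⁶ m.
Vis-viva: v² = μ(2/r − 1/a) = 1.773×10¹¹ × (1.078×10⁻⁶ − 8.359×10⁻⁷) = 4.287×10⁴ m²/s².
v = 207.0 m/s.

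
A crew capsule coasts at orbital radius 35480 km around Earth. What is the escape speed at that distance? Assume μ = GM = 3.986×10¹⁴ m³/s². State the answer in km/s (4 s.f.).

r = 35480 km = 3.548×10⁷ m.
Escape speed v_esc = √(2μ/r) = √(2 × 3.986×10¹⁴ / 3.548×10⁷) = √(2.247×10⁷) = 4740 m/s.
= 4.740 km/s.

v_esc ≈ 4.740 km/s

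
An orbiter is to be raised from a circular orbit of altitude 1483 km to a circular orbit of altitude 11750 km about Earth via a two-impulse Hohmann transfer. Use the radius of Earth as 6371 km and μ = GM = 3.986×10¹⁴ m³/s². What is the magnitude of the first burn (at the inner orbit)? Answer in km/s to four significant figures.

Δv ≈ 1.291 km/s

r₁ = 6371 + 1483 = 7854.0 km = 7.8540×10⁶ m.
r₂ = 6371 + 11750 = 18121 km = 1.8121×10⁷ m.
Transfer ellipse a_t = (r₁ + r₂)/2 = 1.299×10⁷ m.
At r₁: circular v_c1 = √(μ/r₁) = 7124 m/s; transfer-perigee v_p = √[μ(2/r₁ − 1/a_t)] = 8415 m/s.
Δv₁ = v_p − v_c1 = 1291 m/s.
= 1.291 km/s.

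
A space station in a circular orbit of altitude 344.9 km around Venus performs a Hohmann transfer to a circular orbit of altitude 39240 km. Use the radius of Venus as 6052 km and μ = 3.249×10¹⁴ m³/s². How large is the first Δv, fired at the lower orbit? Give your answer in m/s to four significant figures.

Δv ≈ 2308 m/s

r₁ = 6052 + 344.9 = 6396.9 km = 6.3969×10⁶ m.
r₂ = 6052 + 39240 = 45292 km = 4.5292×10⁷ m.
Transfer ellipse a_t = (r₁ + r₂)/2 = 2.584×10⁷ m.
At r₁: circular v_c1 = √(μ/r₁) = 7127 m/s; transfer-periapsis v_p = √[μ(2/r₁ − 1/a_t)] = 9434 m/s.
Δv₁ = v_p − v_c1 = 2308 m/s.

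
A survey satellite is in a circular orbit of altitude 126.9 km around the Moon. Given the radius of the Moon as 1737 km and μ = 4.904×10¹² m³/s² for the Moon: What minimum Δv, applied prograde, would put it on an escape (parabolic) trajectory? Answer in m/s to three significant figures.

Δv ≈ 672 m/s

r = 1737 + 126.9 = 1863.9 km = 1.8639×10⁶ m.
Circular speed v_c = √(μ/r) = 1622 m/s.
Escape speed v_esc = √(2μ/r) = √2 × v_c = 2294 m/s.
Δv = v_esc − v_c = 671.9 m/s.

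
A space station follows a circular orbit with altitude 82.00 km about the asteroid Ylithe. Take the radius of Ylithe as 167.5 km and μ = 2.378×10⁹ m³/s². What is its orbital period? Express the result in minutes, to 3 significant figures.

T ≈ 268 minutes

r = 167.5 + 82.00 = 249.50 km = 2.4950×10⁵ m.
Kepler's third law: T = 2π√(r³/μ) = 2π√((2.495×10⁵)³ / 2.378×10⁹).
r³/μ = 6.531×10⁶ s², so T = 2π × 2.556×10³ = 1.606×10⁴ s.
Converting: 1.606×10⁴ s ÷ 60.00 = 267.6 minutes.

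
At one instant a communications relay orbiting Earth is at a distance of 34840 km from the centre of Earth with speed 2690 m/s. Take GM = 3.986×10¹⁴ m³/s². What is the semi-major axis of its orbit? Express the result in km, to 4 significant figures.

a ≈ 25480 km

r = 3.484×10⁷ m.
Specific orbital energy ε = v²/2 − μ/r = (2690)²/2 − 3.986×10¹⁴/3.484×10⁷ = -7.823×10⁶ J/kg.
Since ε = −μ/(2a), a = −μ/(2ε) = 2.548×10⁷ m = 25477 km.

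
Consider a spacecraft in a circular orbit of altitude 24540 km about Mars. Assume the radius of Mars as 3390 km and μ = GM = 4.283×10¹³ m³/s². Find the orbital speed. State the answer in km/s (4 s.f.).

r = 3390 + 24540 = 27930 km = 2.7930×10⁷ m.
For a circular orbit v = √(μ/r) = √(4.283×10¹³ / 2.793×10⁷) = √(1.533×10⁶) = 1238 m/s.
That is 1.238 km/s.

v ≈ 1.238 km/s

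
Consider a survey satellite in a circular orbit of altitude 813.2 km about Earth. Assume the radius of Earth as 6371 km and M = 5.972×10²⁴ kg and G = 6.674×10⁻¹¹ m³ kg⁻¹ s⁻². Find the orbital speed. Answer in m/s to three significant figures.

μ = GM = 6.674×10⁻¹¹ × 5.972×10²⁴ = 3.986×10¹⁴ m³/s².
r = 6371 + 813.2 = 7184.2 km = 7.1842×10⁶ m.
For a circular orbit v = √(μ/r) = √(3.986×10¹⁴ / 7.184×10⁶) = √(5.548×10⁷) = 7448 m/s.

v ≈ 7450 m/s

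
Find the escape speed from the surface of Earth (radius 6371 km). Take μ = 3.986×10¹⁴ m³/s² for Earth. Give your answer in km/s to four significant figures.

r = R = 6.371×10⁶ m.
Escape speed v_esc = √(2μ/r) = √(2 × 3.986×10¹⁴ / 6.371×10⁶) = √(1.251×10⁸) = 11190 m/s.
= 11.19 km/s.

v_esc ≈ 11.19 km/s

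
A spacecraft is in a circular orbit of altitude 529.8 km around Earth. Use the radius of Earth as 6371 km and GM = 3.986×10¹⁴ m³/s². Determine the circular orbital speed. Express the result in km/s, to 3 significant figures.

r = 6371 + 529.8 = 6900.8 km = 6.9008×10⁶ m.
For a circular orbit v = √(μ/r) = √(3.986×10¹⁴ / 6.901×10⁶) = √(5.776×10⁷) = 7600 m/s.
That is 7.600 km/s.

v ≈ 7.60 km/s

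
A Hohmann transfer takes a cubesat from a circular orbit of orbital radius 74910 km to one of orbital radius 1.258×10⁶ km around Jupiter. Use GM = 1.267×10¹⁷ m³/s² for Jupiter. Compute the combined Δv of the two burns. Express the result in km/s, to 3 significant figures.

r₁ = 74910 km = 7.491×10⁷ m.
r₂ = 1.258×10⁶ km = 1.258×10⁹ m.
Transfer ellipse a_t = (r₁ + r₂)/2 = 6.665×10⁸ m.
At r₁: circular v_c1 = √(μ/r₁) = 41130 m/s; transfer-perijove v_p = √[μ(2/r₁ − 1/a_t)] = 56500 m/s.
Δv₁ = v_p − v_c1 = 15380 m/s.
At r₂: circular v_c2 = √(μ/r₂) = 10040 m/s; transfer-apojove v_a = √[μ(2/r₂ − 1/a_t)] = 3365 m/s.
Δv₂ = v_c2 − v_a = 6671 m/s.
Total Δv = Δv₁ + Δv₂ = 22050 m/s = 22.05 km/s.

Δv_total ≈ 22.0 km/s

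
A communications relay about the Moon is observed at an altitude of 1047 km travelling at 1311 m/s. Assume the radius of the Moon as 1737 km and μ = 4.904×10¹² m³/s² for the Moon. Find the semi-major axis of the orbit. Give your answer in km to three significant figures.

a ≈ 2720 km

r = 1737 + 1047 = 2784.0 km = 2.784×10⁶ m.
Vis-viva rearranged: 1/a = 2/r − v²/μ = 7.184×10⁻⁷ − 3.505×10⁻⁷ = 3.679×10⁻⁷ m⁻¹.
a = 2.718×10⁶ m = 2718.0 km.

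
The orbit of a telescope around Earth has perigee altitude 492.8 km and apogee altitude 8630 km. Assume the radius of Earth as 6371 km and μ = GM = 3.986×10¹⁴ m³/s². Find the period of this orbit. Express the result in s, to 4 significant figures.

T ≈ 11380 s

r_p = 6371 + 492.8 = 6863.8 km = 6.8638×10⁶ m.
r_a = 6371 + 8630 = 15001 km = 1.5001×10⁷ m.
Semi-major axis a = (r_p + r_a)/2 = (6863.8 + 15001)/2 = 10932 km = 1.093×10⁷ m.
By Kepler's third law T = 2π√(a³/μ) = 2π × 1.811×10³ = 1.138×10⁴ s.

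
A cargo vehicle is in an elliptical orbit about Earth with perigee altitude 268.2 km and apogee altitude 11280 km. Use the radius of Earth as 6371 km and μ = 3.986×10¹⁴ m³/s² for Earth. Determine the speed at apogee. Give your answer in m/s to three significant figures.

r_p = 6371 + 268.2 = 6639.2 km = 6.6392×10⁶ m.
r_a = 6371 + 11280 = 17651 km = 1.7651×10⁷ m.
Semi-major axis a = (r_p + r_a)/2 = 12145 km = 1.215×10⁷ m.
Vis-viva: v² = μ(2/r − 1/a) = 3.986×10¹⁴ × (1.133×10⁻⁷ − 8.234×10⁻⁸) = 1.234×10⁷ m²/s².
v = 3514 m/s.

v ≈ 3510 m/s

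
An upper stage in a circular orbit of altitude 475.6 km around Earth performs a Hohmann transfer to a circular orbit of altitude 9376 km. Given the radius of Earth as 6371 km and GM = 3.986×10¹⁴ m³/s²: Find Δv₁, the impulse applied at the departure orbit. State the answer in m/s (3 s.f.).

Δv ≈ 1380 m/s

r₁ = 6371 + 475.6 = 6846.6 km = 6.8466×10⁶ m.
r₂ = 6371 + 9376 = 15747 km = 1.5747×10⁷ m.
Transfer ellipse a_t = (r₁ + r₂)/2 = 1.130×10⁷ m.
At r₁: circular v_c1 = √(μ/r₁) = 7630 m/s; transfer-perigee v_p = √[μ(2/r₁ − 1/a_t)] = 9008 m/s.
Δv₁ = v_p − v_c1 = 1378 m/s.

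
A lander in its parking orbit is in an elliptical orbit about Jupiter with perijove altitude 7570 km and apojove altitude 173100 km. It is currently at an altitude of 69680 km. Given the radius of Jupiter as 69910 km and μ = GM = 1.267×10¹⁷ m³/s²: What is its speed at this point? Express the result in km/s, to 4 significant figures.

r_p = 69910 + 7570 = 77480 km = 7.7480×10⁷ m.
r_a = 69910 + 173100 = 243010 km = 2.4301×10⁸ m.
r = 69910 + 69680 = 1.3959×10⁵ km = 1.396×10⁸ m.
Semi-major axis a = (r_p + r_a)/2 = 1.6024×10⁵ km = 1.602×10⁸ m.
Vis-viva: v² = μ(2/r − 1/a) = 1.267×10¹⁷ × (1.433×10⁻⁸ − 6.240×10⁻⁹) = 1.025×10⁹ m²/s².
v = 32010 m/s = 32.01 km/s.

v ≈ 32.01 km/s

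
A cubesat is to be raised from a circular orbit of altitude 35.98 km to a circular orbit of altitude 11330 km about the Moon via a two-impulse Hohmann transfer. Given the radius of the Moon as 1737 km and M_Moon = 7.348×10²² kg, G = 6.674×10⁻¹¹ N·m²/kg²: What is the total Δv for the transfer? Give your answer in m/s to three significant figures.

μ = GM = 6.674×10⁻¹¹ × 7.348×10²² = 4.904×10¹² m³/s².
r₁ = 1737 + 35.98 = 1773.0 km = 1.7730×10⁶ m.
r₂ = 1737 + 11330 = 13067 km = 1.3067×10⁷ m.
Transfer ellipse a_t = (r₁ + r₂)/2 = 7.420×10⁶ m.
At r₁: circular v_c1 = √(μ/r₁) = 1663 m/s; transfer-perilune v_p = √[μ(2/r₁ − 1/a_t)] = 2207 m/s.
Δv₁ = v_p − v_c1 = 543.9 m/s.
At r₂: circular v_c2 = √(μ/r₂) = 612.6 m/s; transfer-apolune v_a = √[μ(2/r₂ − 1/a_t)] = 299.5 m/s.
Δv₂ = v_c2 − v_a = 313.2 m/s.
Total Δv = Δv₁ + Δv₂ = 857.1 m/s.

Δv_total ≈ 857 m/s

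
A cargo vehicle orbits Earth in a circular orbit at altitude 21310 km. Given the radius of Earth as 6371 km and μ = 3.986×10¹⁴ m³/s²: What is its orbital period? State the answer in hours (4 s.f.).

r = 6371 + 21310 = 27681 km = 2.7681×10⁷ m.
Kepler's third law: T = 2π√(r³/μ) = 2π√((2.768×10⁷)³ / 3.986×10¹⁴).
r³/μ = 5.321×10⁷ s², so T = 2π × 7.295×10³ = 4.583×10⁴ s.
Converting: 4.583×10⁴ s ÷ 3600 = 12.73 hours.

T ≈ 12.73 hours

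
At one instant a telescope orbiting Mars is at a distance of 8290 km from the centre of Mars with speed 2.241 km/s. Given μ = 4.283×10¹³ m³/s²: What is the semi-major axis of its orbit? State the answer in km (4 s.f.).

r = 8.290×10⁶ m.
Vis-viva rearranged: 1/a = 2/r − v²/μ = 2.413×10⁻⁷ − 1.173×10⁻⁷ = 1.240×10⁻⁷ m⁻¹.
a = 8.065×10⁶ m = 8064.6 km.

a ≈ 8065 km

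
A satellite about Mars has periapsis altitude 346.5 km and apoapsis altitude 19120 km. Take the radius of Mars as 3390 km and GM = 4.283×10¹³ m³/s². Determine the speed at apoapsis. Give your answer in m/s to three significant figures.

v ≈ 736 m/s

r_p = 3390 + 346.5 = 3736.5 km = 3.7365×10⁶ m.
r_a = 3390 + 19120 = 22510 km = 2.2510×10⁷ m.
Semi-major axis a = (r_p + r_a)/2 = 13123 km = 1.312×10⁷ m.
Vis-viva: v² = μ(2/r − 1/a) = 4.283×10¹³ × (8.885×10⁻⁸ − 7.620×10⁻⁸) = 5.417×10⁵ m²/s².
v = 736.0 m/s.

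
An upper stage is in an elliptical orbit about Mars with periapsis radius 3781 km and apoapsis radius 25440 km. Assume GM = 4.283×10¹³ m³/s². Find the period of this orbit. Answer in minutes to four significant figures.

T ≈ 893.6 minutes

Semi-major axis a = (r_p + r_a)/2 = (3781.0 + 25440)/2 = 14610 km = 1.461×10⁷ m.
By Kepler's third law T = 2π√(a³/μ) = 2π × 8.533×10³ = 5.362×10⁴ s.
= 893.6 minutes.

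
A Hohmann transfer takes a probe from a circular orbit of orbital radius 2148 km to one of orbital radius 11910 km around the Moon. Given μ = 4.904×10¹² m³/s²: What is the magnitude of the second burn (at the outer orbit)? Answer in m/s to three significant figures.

r₁ = 2148 km = 2.148×10⁶ m.
r₂ = 11910 km = 1.191×10⁷ m.
Transfer ellipse a_t = (r₁ + r₂)/2 = 7.029×10⁶ m.
At r₁: circular v_c1 = √(μ/r₁) = 1511 m/s; transfer-perilune v_p = √[μ(2/r₁ − 1/a_t)] = 1967 m/s.
At r₂: circular v_c2 = √(μ/r₂) = 641.7 m/s; transfer-apolune v_a = √[μ(2/r₂ − 1/a_t)] = 354.7 m/s.
Δv₂ = v_c2 − v_a = 287.0 m/s.

Δv ≈ 287 m/s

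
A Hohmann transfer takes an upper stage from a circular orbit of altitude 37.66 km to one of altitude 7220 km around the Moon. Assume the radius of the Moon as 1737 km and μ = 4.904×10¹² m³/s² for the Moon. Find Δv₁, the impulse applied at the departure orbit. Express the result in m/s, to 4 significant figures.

r₁ = 1737 + 37.66 = 1774.7 km = 1.7747×10⁶ m.
r₂ = 1737 + 7220 = 8957.0 km = 8.9570×10⁶ m.
Transfer ellipse a_t = (r₁ + r₂)/2 = 5.366×10⁶ m.
At r₁: circular v_c1 = √(μ/r₁) = 1662 m/s; transfer-perilune v_p = √[μ(2/r₁ − 1/a_t)] = 2148 m/s.
Δv₁ = v_p − v_c1 = 485.4 m/s.

Δv ≈ 485.4 m/s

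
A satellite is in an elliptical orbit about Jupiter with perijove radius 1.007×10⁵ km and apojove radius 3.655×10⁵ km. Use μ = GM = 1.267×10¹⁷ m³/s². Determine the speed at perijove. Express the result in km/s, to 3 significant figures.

Semi-major axis a = (r_p + r_a)/2 = 2.3310×10⁵ km = 2.331×10⁸ m.
Vis-viva: v² = μ(2/r − 1/a) = 1.267×10¹⁷ × (1.986×10⁻⁸ − 4.290×10⁻⁹) = 1.973×10⁹ m²/s².
v = 44420 m/s = 44.42 km/s.

v ≈ 44.4 km/s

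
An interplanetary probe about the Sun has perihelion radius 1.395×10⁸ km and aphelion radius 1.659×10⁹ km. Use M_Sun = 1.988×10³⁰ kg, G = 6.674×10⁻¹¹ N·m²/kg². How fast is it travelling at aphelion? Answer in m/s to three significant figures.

v ≈ 3520 m/s

μ = GM = 6.674×10⁻¹¹ × 1.988×10³⁰ = 1.327×10²⁰ m³/s².
Semi-major axis a = (r_p + r_a)/2 = 8.9925×10⁸ km = 8.992×10¹¹ m.
Vis-viva: v² = μ(2/r − 1/a) = 1.327×10²⁰ × (1.206×10⁻¹² − 1.112×10⁻¹²) = 1.241×10⁷ m²/s².
v = 3522 m/s.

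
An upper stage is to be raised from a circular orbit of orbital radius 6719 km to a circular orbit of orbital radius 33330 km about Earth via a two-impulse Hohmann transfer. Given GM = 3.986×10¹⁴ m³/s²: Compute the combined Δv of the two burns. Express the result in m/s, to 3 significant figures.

Δv_total ≈ 3690 m/s

r₁ = 6719 km = 6.719×10⁶ m.
r₂ = 33330 km = 3.333×10⁷ m.
Transfer ellipse a_t = (r₁ + r₂)/2 = 2.002×10⁷ m.
At r₁: circular v_c1 = √(μ/r₁) = 7702 m/s; transfer-perigee v_p = √[μ(2/r₁ − 1/a_t)] = 9937 m/s.
Δv₁ = v_p − v_c1 = 2235 m/s.
At r₂: circular v_c2 = √(μ/r₂) = 3458 m/s; transfer-apogee v_a = √[μ(2/r₂ − 1/a_t)] = 2003 m/s.
Δv₂ = v_c2 − v_a = 1455 m/s.
Total Δv = Δv₁ + Δv₂ = 3690 m/s.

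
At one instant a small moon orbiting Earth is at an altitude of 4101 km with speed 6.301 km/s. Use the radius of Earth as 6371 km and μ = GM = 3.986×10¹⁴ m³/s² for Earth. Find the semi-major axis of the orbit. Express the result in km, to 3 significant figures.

a ≈ 10900 km

r = 6371 + 4101 = 10472 km = 1.047×10⁷ m.
Vis-viva rearranged: 1/a = 2/r − v²/μ = 1.910×10⁻⁷ − 9.961×10⁻⁸ = 9.138×10⁻⁸ m⁻¹.
a = 1.094×10⁷ m = 10943 km.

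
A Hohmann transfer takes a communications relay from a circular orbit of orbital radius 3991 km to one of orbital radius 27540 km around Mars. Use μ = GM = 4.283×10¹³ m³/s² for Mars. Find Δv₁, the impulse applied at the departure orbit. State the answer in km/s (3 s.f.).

r₁ = 3991 km = 3.991×10⁶ m.
r₂ = 27540 km = 2.754×10⁷ m.
Transfer ellipse a_t = (r₁ + r₂)/2 = 1.577×10⁷ m.
At r₁: circular v_c1 = √(μ/r₁) = 3276 m/s; transfer-periapsis v_p = √[μ(2/r₁ − 1/a_t)] = 4330 m/s.
Δv₁ = v_p − v_c1 = 1054 m/s.
= 1.054 km/s.

Δv ≈ 1.05 km/s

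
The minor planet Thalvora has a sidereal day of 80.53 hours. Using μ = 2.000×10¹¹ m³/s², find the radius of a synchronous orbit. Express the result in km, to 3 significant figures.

r_sync ≈ 7520 km

T = 80.53 hours = 2.899×10⁵ s.
A synchronous orbit has period T, so by Kepler's third law a = (μT²/4π²)^(1/3).
μT²/4π² = 2.000×10¹¹ × (2.899×10⁵)² / 39.48 = 4.258×10²⁰ m³.
a = 7.523×10⁶ m = 7523.1 km.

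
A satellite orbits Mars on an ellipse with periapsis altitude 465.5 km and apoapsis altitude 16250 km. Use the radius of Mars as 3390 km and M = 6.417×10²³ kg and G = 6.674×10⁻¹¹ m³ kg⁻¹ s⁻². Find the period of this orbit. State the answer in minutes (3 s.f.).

μ = GM = 6.674×10⁻¹¹ × 6.417×10²³ = 4.283×10¹³ m³/s².
r_p = 3390 + 465.5 = 3855.5 km = 3.8555×10⁶ m.
r_a = 3390 + 16250 = 19640 km = 1.9640×10⁷ m.
Semi-major axis a = (r_p + r_a)/2 = (3855.5 + 19640)/2 = 11748 km = 1.175×10⁷ m.
By Kepler's third law T = 2π√(a³/μ) = 2π × 6.153×10³ = 3.866×10⁴ s.
= 644.3 minutes.

T ≈ 644 minutes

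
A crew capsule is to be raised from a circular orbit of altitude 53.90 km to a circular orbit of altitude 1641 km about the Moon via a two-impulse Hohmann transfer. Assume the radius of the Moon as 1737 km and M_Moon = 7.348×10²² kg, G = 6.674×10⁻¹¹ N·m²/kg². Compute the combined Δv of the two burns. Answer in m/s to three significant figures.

μ = GM = 6.674×10⁻¹¹ × 7.348×10²² = 4.904×10¹² m³/s².
r₁ = 1737 + 53.90 = 1790.9 km = 1.7909×10⁶ m.
r₂ = 1737 + 1641 = 3378.0 km = 3.3780×10⁶ m.
Transfer ellipse a_t = (r₁ + r₂)/2 = 2.584×10⁶ m.
At r₁: circular v_c1 = √(μ/r₁) = 1655 m/s; transfer-perilune v_p = √[μ(2/r₁ − 1/a_t)] = 1892 m/s.
Δv₁ = v_p − v_c1 = 237.1 m/s.
At r₂: circular v_c2 = √(μ/r₂) = 1205 m/s; transfer-apolune v_a = √[μ(2/r₂ − 1/a_t)] = 1003 m/s.
Δv₂ = v_c2 − v_a = 201.9 m/s.
Total Δv = Δv₁ + Δv₂ = 439.0 m/s.

Δv_total ≈ 439 m/s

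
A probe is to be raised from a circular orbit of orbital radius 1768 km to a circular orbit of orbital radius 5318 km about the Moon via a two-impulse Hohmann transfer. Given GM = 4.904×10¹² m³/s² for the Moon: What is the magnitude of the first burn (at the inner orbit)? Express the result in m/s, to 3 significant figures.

r₁ = 1768 km = 1.768×10⁶ m.
r₂ = 5318 km = 5.318×10⁶ m.
Transfer ellipse a_t = (r₁ + r₂)/2 = 3.543×10⁶ m.
At r₁: circular v_c1 = √(μ/r₁) = 1665 m/s; transfer-perilune v_p = √[μ(2/r₁ − 1/a_t)] = 2040 m/s.
Δv₁ = v_p − v_c1 = 375.0 m/s.

Δv ≈ 375 m/s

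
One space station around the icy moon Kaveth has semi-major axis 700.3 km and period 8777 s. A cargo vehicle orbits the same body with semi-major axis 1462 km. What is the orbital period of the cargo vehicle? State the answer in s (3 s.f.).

Kepler's third law: T² ∝ a³, so T₂ = T₁ (a₂/a₁)^(3/2).
a₂/a₁ = 2.088, (a₂/a₁)^(3/2) = 3.016.
T₂ = 8777 × 3.016 = 26480 s.

T₂ ≈ 26500 s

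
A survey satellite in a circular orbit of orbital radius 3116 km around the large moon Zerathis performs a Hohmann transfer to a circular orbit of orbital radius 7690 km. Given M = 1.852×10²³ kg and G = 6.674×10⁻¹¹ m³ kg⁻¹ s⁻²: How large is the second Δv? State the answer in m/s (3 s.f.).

μ = GM = 6.674×10⁻¹¹ × 1.852×10²³ = 1.236×10¹³ m³/s².
r₁ = 3116 km = 3.116×10⁶ m.
r₂ = 7690 km = 7.690×10⁶ m.
Transfer ellipse a_t = (r₁ + r₂)/2 = 5.403×10⁶ m.
At r₁: circular v_c1 = √(μ/r₁) = 1992 m/s; transfer-periapsis v_p = √[μ(2/r₁ − 1/a_t)] = 2376 m/s.
At r₂: circular v_c2 = √(μ/r₂) = 1268 m/s; transfer-apoapsis v_a = √[μ(2/r₂ − 1/a_t)] = 962.8 m/s.
Δv₂ = v_c2 − v_a = 305.0 m/s.

Δv ≈ 305 m/s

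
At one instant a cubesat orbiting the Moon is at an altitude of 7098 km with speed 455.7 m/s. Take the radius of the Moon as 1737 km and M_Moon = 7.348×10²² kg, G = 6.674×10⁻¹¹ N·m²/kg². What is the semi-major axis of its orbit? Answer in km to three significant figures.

μ = GM = 6.674×10⁻¹¹ × 7.348×10²² = 4.904×10¹² m³/s².
r = 1737 + 7098 = 8835.0 km = 8.835×10⁶ m.
Vis-viva rearranged: 1/a = 2/r − v²/μ = 2.264×10⁻⁷ − 4.235×10⁻⁸ = 1.840×10⁻⁷ m⁻¹.
a = 5.434×10⁶ m = 5434.0 km.

a ≈ 5430 km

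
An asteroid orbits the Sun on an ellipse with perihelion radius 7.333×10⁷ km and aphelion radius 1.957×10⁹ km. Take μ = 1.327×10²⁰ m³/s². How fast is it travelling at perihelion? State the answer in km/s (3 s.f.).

Semi-major axis a = (r_p + r_a)/2 = 1.0152×10⁹ km = 1.015×10¹² m.
Vis-viva: v² = μ(2/r − 1/a) = 1.327×10²⁰ × (2.727×10⁻¹¹ − 9.851×10⁻¹³) = 3.489×10⁹ m²/s².
v = 59060 m/s = 59.06 km/s.

v ≈ 59.1 km/s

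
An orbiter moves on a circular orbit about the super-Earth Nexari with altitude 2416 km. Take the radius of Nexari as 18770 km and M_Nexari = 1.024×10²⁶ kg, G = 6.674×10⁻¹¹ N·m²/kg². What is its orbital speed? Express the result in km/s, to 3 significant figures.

v ≈ 18.0 km/s

μ = GM = 6.674×10⁻¹¹ × 1.024×10²⁶ = 6.834×10¹⁵ m³/s².
r = 18770 + 2416 = 21186 km = 2.1186×10⁷ m.
For a circular orbit v = √(μ/r) = √(6.834×10¹⁵ / 2.119×10⁷) = √(3.226×10⁸) = 17960 m/s.
That is 17.96 km/s.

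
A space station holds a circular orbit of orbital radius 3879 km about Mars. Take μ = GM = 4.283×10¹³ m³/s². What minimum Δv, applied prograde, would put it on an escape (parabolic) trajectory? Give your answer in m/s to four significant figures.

Δv ≈ 1376 m/s

r = 3879 km = 3.879×10⁶ m.
Circular speed v_c = √(μ/r) = 3323 m/s.
Escape speed v_esc = √(2μ/r) = √2 × v_c = 4699 m/s.
Δv = v_esc − v_c = 1376 m/s.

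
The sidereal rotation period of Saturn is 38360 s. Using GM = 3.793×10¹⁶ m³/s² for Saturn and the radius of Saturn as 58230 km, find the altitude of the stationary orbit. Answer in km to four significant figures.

A synchronous orbit has period T, so by Kepler's third law a = (μT²/4π²)^(1/3).
μT²/4π² = 3.793×10¹⁶ × (3.836×10⁴)² / 39.48 = 1.414×10²⁴ m³.
a = 1.122×10⁸ m = 1.1223×10⁵ km.
Altitude h = a − R = 1.1223×10⁵ − 58230 = 54005 km.

h_sync ≈ 54000 km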